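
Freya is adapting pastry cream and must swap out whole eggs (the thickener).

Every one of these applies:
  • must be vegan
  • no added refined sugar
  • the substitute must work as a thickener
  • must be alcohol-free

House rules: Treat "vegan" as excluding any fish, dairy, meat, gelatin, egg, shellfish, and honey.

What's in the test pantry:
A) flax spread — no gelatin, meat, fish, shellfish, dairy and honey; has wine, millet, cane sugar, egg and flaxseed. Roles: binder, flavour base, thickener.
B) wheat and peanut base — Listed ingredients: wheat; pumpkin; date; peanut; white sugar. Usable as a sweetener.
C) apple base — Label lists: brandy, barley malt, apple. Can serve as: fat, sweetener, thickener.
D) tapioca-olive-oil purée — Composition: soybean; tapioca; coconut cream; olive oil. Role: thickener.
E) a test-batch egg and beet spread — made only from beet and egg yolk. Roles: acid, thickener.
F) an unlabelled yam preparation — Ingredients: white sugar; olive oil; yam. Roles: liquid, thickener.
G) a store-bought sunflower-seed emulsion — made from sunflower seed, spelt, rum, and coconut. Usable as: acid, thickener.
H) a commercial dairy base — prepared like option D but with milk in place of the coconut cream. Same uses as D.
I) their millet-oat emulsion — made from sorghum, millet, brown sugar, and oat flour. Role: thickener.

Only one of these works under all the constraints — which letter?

A: has egg, so not vegan; has cane sugar, so not no-added-sugar (and 1 more) — reject
B: not usable as a thickener; has white sugar, so not no-added-sugar — reject
C: has brandy, so not alcohol-free — reject
D: works as a thickener, vegan, no refined sugar — valid
E: has egg yolk, so not vegan — out
F: has white sugar, so not no-added-sugar — no
G: has rum, so not alcohol-free — out
H: has milk, so not vegan — out
I: has brown sugar, so not no-added-sugar — out

D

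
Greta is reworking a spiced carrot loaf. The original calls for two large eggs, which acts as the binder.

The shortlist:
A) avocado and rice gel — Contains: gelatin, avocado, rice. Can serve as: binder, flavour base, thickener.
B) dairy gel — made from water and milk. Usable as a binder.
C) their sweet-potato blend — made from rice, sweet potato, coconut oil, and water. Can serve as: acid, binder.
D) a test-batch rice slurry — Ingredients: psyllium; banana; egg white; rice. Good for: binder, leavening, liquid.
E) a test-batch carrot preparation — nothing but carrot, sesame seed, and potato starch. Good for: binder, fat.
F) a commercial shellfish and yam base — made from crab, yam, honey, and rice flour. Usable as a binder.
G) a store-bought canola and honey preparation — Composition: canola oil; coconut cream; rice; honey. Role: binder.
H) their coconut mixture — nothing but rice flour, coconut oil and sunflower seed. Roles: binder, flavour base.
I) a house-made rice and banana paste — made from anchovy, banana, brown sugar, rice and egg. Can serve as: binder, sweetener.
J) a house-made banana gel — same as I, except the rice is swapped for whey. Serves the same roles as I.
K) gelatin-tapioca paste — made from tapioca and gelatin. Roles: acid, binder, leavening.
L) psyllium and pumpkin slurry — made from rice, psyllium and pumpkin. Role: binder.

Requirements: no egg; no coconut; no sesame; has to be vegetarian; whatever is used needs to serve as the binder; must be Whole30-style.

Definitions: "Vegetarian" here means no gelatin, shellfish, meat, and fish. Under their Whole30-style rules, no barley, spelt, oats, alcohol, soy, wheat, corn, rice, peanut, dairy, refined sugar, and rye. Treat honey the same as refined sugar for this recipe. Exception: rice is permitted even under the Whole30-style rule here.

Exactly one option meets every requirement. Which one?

A: has gelatin, so not vegetarian — reject
B: has milk, so not Whole30-style — reject
C: has coconut oil, so not coconut-free — reject
D: has egg white, so not egg-free — out
E: has sesame seed, so not sesame-free — reject
F: has crab, so not vegetarian; has honey, so not Whole30-style — out
G: has honey, so not Whole30-style; has coconut cream, so not coconut-free — out
H: has coconut oil, so not coconut-free — no
I: has anchovy, so not vegetarian; has brown sugar, so not Whole30-style (and 1 more) — no
J: has anchovy, so not vegetarian; has whey, so not Whole30-style (and 1 more) — no
K: has gelatin, so not vegetarian — reject
L: rice is permitted under the Whole30-style carve-out; nothing else excluded — OK

L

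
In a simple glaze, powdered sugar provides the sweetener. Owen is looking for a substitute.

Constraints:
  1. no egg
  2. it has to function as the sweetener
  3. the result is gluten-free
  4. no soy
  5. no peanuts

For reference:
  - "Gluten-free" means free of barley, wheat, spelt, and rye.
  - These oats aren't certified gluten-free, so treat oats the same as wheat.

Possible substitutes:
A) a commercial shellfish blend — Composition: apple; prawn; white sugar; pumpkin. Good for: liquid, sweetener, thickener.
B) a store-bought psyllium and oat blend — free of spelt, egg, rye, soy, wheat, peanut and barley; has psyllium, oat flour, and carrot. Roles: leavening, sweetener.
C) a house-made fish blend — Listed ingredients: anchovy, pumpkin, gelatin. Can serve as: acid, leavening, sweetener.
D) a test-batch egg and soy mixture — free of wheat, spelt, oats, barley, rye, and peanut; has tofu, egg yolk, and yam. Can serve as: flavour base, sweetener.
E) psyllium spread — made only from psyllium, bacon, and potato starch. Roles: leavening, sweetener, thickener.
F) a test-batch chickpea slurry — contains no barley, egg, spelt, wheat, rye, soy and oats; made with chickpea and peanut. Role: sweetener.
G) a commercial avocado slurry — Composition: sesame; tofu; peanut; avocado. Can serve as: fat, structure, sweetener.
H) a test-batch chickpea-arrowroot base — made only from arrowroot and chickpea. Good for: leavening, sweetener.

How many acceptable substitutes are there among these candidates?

4

A: prawn and white sugar etc. — none of it excluded — OK
B: has oat flour, so not gluten-free — no
C: no peanut, no egg — OK
D: has egg yolk, so not egg-free; has tofu, so not soy-free — reject
E: no egg, no soy — valid
F: has peanut, so not peanut-free — no
G: has peanut, so not peanut-free; has tofu, so not soy-free — reject
H: only arrowroot and chickpea; none excluded — OK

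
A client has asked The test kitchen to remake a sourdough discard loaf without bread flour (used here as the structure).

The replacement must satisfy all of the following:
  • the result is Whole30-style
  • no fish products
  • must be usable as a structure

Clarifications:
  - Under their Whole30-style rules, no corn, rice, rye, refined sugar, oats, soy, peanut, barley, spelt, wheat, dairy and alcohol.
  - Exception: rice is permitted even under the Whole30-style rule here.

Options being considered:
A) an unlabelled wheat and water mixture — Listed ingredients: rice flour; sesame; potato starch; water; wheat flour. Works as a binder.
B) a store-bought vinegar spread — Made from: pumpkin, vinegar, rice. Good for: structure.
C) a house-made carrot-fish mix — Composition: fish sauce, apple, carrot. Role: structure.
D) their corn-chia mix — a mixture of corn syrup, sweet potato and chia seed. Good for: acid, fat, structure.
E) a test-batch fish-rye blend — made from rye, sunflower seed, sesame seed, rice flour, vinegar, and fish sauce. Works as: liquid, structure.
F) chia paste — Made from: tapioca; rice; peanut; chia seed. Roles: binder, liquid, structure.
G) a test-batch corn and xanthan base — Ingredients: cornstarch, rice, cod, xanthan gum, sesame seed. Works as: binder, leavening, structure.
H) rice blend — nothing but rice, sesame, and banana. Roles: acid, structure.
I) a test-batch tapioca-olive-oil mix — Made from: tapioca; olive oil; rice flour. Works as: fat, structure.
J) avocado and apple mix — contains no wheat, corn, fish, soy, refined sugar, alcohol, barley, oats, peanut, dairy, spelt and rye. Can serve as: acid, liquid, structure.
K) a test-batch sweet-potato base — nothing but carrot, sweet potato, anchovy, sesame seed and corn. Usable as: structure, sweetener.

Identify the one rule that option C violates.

fish-free

usable as a structure: satisfied
Whole30-style: satisfied
fish-free: has fish sauce — fails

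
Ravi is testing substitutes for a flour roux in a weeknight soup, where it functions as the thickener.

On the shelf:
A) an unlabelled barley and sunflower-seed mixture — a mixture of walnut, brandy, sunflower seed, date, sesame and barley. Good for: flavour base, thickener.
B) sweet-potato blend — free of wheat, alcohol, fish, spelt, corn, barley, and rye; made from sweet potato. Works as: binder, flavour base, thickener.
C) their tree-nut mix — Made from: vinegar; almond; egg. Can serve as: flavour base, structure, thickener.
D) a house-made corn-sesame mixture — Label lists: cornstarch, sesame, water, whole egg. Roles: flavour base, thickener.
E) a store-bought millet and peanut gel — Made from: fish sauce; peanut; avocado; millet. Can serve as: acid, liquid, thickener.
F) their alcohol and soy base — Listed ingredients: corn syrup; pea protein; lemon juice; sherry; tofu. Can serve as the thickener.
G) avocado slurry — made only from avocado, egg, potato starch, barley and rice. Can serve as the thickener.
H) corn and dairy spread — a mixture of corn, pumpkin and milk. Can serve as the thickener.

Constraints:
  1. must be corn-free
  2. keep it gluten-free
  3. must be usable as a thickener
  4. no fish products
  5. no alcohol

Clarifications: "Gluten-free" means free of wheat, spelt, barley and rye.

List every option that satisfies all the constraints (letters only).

B, C

A: has barley, so not gluten-free; has brandy, so not alcohol-free — no
B: works as a thickener, no corn, gluten-free — OK
C: only egg, almond, and vinegar; none excluded — valid
D: has cornstarch, so not corn-free — no
E: has fish sauce, so not fish-free — reject
F: has corn syrup, so not corn-free; has sherry, so not alcohol-free — reject
G: has barley, so not gluten-free — out
H: has corn, so not corn-free — out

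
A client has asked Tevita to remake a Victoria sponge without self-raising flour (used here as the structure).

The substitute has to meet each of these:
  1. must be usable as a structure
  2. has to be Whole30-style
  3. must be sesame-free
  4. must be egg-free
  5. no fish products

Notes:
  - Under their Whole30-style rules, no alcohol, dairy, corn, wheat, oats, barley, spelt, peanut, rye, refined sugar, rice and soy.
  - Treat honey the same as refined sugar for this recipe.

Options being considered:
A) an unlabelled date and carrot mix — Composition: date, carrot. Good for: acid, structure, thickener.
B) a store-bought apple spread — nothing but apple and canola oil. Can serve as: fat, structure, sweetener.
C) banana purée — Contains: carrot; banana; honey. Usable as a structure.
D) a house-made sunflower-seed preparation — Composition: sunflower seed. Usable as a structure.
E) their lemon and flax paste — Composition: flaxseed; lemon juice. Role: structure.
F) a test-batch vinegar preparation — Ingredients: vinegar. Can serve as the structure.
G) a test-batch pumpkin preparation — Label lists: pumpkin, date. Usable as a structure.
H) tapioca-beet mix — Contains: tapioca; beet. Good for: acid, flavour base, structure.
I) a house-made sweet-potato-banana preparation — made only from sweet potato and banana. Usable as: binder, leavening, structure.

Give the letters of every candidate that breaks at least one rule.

A: works as a structure, no sesame, no egg — valid
B: Whole30-style, no fish — valid
C: has honey, so not Whole30-style — reject
D: only sunflower seed; none excluded — OK
E: only flaxseed and lemon juice; none excluded — valid
F: every rule checks out — OK
G: works as a structure, Whole30-style, no fish — valid
H: works as a structure, no fish, Whole30-style — OK
I: only sweet potato and banana; none excluded — OK

C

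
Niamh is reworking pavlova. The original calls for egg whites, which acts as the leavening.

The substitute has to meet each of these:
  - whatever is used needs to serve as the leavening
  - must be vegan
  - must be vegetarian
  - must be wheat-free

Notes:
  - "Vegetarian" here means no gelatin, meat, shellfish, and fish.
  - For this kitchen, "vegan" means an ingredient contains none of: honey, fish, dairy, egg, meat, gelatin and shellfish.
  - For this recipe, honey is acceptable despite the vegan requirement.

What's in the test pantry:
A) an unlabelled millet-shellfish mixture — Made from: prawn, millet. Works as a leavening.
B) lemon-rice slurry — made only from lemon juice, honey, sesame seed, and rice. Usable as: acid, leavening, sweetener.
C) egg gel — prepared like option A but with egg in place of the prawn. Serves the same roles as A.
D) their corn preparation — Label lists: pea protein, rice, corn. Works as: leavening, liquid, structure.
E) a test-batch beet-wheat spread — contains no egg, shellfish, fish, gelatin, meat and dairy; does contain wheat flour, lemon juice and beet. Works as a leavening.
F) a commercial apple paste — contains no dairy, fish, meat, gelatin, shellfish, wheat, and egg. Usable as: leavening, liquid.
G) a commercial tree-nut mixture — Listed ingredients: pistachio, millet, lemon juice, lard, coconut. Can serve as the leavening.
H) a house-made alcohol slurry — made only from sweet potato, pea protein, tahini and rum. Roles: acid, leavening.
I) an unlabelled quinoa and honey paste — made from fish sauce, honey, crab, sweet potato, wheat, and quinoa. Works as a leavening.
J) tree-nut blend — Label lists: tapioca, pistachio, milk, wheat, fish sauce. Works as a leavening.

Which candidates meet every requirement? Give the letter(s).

A: has prawn, so not vegetarian; has prawn, so not vegan — no
B: honey is permitted under the vegan carve-out; nothing else excluded — OK
C: has egg, so not vegan — reject
D: every rule checks out — keep
E: has wheat flour, so not wheat-free — reject
F: vegetarian, no wheat — valid
G: has lard, so not vegetarian; has lard, so not vegan — no
H: rum and tahini etc. — none of it excluded — keep
I: has fish sauce, so not vegetarian; has fish sauce, so not vegan (and 1 more) — out
J: has fish sauce, so not vegetarian; has milk, so not vegan (and 1 more) — reject

B, D, F, H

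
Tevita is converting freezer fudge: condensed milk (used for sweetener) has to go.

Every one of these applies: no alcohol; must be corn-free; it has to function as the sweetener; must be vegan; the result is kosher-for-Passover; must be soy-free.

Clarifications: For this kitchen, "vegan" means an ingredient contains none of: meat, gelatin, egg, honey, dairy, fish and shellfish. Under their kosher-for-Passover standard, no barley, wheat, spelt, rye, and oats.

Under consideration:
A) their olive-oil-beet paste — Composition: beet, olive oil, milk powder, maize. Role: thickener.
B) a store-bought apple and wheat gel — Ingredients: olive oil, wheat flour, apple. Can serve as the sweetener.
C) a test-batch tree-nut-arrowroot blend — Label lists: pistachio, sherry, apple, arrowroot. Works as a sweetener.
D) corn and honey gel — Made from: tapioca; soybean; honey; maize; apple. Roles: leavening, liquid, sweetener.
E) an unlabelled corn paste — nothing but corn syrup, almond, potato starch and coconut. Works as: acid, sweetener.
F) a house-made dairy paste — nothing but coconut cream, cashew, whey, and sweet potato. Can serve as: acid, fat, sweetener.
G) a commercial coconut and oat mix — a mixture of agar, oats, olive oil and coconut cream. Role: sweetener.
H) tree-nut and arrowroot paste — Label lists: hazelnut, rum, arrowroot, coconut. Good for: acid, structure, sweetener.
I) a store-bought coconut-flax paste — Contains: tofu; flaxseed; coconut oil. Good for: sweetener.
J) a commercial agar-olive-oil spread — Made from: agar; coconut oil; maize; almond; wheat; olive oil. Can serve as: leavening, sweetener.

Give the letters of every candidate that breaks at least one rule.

A, B, C, D, E, F, G, H, I, J

A: not usable as a sweetener; has milk powder, so not vegan (and 1 more) — no
B: has wheat flour, so not kosher-for-Passover — reject
C: has sherry, so not alcohol-free — out
D: has honey, so not vegan; has soybean, so not soy-free (and 1 more) — out
E: has corn syrup, so not corn-free — out
F: has whey, so not vegan — out
G: has oats, so not kosher-for-Passover — reject
H: has rum, so not alcohol-free — reject
I: has tofu, so not soy-free — out
J: has wheat, so not kosher-for-Passover; has maize, so not corn-free — reject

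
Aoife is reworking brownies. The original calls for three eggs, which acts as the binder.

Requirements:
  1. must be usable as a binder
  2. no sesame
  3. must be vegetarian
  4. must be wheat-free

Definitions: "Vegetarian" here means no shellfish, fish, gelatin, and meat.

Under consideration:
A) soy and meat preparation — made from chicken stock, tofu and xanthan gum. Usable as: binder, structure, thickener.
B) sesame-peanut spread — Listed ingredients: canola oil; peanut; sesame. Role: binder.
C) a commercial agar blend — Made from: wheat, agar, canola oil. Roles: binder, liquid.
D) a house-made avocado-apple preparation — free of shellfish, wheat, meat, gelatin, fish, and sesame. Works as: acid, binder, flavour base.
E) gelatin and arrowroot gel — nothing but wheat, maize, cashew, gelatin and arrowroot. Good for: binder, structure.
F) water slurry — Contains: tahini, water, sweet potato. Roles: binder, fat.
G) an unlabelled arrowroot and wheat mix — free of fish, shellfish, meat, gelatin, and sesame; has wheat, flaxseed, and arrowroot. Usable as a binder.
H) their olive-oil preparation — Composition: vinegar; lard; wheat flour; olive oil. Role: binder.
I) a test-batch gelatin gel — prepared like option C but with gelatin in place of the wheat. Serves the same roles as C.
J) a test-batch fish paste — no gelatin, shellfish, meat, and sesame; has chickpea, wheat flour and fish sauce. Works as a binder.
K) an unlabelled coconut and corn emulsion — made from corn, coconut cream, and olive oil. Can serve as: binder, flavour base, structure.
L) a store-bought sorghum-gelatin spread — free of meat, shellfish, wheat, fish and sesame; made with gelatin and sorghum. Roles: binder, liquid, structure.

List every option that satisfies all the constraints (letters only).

D, K

A: has chicken stock, so not vegetarian — out
B: has sesame, so not sesame-free — no
C: has wheat, so not wheat-free — out
D: nothing on the exclusion list — keep
E: has gelatin, so not vegetarian; has wheat, so not wheat-free — reject
F: has tahini, so not sesame-free — reject
G: has wheat, so not wheat-free — reject
H: has lard, so not vegetarian; has wheat flour, so not wheat-free — out
I: has gelatin, so not vegetarian — out
J: has fish sauce, so not vegetarian; has wheat flour, so not wheat-free — out
K: only coconut cream, corn and olive oil; none excluded — valid
L: has gelatin, so not vegetarian — no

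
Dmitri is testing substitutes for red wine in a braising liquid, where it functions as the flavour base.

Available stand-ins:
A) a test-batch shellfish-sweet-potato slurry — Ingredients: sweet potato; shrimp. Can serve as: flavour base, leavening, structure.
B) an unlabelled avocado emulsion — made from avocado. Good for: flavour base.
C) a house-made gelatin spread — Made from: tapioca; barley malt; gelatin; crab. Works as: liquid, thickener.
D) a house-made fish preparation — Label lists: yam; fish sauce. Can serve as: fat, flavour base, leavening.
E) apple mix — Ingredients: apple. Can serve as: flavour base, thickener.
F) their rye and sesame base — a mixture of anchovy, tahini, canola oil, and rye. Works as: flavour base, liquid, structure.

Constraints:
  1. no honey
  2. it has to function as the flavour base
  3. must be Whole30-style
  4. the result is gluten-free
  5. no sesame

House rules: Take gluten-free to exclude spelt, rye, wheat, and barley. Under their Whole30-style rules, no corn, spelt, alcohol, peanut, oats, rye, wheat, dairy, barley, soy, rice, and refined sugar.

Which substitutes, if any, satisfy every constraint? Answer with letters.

A: works as a flavour base, no honey, Whole30-style — valid
B: gluten-free, no honey — OK
C: not usable as a flavour base; has barley malt, so not gluten-free (and 1 more) — out
D: all constraints satisfied — OK
E: all constraints satisfied — valid
F: has rye, so not gluten-free; has rye, so not Whole30-style (and 1 more) — reject

A, B, D, E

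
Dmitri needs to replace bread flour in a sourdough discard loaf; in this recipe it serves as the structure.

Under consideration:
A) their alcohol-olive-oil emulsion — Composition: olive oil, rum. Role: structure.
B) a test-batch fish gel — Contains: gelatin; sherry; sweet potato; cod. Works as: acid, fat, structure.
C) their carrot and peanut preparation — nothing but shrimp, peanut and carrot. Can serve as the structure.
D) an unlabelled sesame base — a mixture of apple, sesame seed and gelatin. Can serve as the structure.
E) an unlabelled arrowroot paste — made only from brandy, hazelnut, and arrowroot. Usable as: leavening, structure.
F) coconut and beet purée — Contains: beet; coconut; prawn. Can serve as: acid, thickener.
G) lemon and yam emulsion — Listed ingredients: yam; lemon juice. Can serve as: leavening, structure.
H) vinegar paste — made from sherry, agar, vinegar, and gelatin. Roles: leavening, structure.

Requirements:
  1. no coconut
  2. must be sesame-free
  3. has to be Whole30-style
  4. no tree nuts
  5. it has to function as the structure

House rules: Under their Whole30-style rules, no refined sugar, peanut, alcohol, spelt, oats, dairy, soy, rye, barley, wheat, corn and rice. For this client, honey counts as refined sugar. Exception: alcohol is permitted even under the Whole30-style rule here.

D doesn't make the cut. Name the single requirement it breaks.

sesame-free

usable as a structure: satisfied
Whole30-style: satisfied
sesame-free: has sesame seed — fails
tree-nut-free: satisfied
coconut-free: satisfied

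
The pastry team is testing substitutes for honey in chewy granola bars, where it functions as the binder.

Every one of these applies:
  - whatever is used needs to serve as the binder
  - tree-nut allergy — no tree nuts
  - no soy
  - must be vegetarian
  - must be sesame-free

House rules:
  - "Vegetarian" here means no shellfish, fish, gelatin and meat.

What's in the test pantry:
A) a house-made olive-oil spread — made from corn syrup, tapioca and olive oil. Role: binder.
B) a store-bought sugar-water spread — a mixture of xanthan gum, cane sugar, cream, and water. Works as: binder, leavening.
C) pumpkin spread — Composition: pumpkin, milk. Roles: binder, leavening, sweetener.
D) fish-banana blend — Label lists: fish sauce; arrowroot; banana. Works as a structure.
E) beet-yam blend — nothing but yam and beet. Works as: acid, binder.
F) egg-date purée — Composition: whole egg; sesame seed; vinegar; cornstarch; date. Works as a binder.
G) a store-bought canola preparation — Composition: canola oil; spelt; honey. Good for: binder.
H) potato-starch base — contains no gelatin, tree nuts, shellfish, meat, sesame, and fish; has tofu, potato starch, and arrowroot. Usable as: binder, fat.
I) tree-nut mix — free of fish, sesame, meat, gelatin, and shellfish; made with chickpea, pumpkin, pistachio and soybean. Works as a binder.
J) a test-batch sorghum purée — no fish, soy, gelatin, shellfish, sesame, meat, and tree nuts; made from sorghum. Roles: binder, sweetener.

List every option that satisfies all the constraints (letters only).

A: works as a binder, vegetarian, no tree nuts — OK
B: all constraints satisfied — OK
C: works as a binder, no soy, vegetarian — keep
D: not usable as a binder; has fish sauce, so not vegetarian — out
E: no soy, vegetarian — keep
F: has sesame seed, so not sesame-free — out
G: works as a binder, no soy, vegetarian — OK
H: has tofu, so not soy-free — no
I: has soybean, so not soy-free; has pistachio, so not tree-nut-free — out
J: no soy, vegetarian — OK

A, B, C, E, G, J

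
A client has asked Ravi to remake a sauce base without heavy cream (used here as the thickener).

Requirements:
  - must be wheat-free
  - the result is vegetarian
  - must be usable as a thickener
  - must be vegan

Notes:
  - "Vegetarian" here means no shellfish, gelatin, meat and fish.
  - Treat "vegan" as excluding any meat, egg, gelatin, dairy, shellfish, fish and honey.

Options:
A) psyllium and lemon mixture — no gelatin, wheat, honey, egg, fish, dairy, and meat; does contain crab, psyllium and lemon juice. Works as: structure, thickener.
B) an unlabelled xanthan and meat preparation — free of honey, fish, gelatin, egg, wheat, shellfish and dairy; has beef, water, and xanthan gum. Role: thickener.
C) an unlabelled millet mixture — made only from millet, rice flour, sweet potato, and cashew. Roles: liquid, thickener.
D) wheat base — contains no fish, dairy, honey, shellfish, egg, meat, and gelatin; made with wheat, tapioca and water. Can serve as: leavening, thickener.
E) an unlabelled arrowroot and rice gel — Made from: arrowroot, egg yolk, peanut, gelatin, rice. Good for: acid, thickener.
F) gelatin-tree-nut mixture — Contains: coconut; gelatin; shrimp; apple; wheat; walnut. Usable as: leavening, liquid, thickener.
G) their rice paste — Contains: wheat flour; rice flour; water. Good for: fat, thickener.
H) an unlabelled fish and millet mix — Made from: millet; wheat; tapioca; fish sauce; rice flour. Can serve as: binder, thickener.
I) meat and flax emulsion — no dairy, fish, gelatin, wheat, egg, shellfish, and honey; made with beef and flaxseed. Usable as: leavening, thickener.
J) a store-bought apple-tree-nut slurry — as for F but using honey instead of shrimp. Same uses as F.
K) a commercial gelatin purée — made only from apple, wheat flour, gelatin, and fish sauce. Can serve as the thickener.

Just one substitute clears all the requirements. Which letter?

A: has crab, so not vegetarian; has crab, so not vegan — no
B: has beef, so not vegetarian; has beef, so not vegan — reject
C: every rule checks out — OK
D: has wheat, so not wheat-free — out
E: has gelatin, so not vegetarian; has egg yolk, so not vegan — no
F: has gelatin, so not vegetarian; has gelatin, so not vegan (and 1 more) — out
G: has wheat flour, so not wheat-free — no
H: has fish sauce, so not vegetarian; has fish sauce, so not vegan (and 1 more) — reject
I: has beef, so not vegetarian; has beef, so not vegan — out
J: has gelatin, so not vegetarian; has gelatin, so not vegan (and 1 more) — no
K: has fish sauce, so not vegetarian; has fish sauce, so not vegan (and 1 more) — no

C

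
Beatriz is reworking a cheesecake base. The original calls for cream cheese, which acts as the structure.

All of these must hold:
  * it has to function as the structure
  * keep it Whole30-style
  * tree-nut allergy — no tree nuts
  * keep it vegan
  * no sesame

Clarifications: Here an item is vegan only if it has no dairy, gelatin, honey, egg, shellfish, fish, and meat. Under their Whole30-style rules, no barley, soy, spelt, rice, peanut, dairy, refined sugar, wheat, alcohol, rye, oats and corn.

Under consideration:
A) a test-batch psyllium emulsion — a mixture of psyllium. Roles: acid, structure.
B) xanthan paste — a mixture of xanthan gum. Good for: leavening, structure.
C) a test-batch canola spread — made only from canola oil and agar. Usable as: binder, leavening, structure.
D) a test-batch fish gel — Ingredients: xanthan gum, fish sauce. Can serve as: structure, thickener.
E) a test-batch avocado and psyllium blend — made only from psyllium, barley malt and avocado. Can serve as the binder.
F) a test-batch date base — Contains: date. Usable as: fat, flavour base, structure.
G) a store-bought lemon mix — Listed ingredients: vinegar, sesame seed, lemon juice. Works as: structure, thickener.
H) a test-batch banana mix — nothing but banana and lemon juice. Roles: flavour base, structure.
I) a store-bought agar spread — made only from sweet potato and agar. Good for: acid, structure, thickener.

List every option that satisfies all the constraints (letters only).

A, B, C, F, H, I

A: no sesame, vegan — valid
B: only xanthan gum; none excluded — valid
C: only agar and canola oil; none excluded — keep
D: has fish sauce, so not vegan — out
E: not usable as a structure; has barley malt, so not Whole30-style — reject
F: only date; none excluded — valid
G: has sesame seed, so not sesame-free — no
H: only lemon juice and banana; none excluded — valid
I: vegan, Whole30-style — keep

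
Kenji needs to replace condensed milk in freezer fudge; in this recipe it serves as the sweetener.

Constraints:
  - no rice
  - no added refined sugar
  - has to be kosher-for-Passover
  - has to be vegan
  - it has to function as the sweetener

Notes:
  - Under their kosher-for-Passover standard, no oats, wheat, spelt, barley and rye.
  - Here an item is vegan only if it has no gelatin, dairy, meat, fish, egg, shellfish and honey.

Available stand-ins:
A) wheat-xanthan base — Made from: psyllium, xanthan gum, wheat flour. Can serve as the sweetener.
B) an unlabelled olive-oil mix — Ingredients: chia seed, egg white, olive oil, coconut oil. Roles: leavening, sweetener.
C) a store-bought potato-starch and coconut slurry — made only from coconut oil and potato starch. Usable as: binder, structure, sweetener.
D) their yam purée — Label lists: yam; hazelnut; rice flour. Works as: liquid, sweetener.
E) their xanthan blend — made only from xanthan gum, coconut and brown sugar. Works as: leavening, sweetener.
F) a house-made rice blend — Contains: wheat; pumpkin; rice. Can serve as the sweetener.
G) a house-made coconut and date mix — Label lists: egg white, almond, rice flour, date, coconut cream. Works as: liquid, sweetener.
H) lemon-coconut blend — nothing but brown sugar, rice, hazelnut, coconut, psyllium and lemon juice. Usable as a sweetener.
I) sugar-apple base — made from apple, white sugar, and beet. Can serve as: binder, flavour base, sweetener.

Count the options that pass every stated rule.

1

A: has wheat flour, so not kosher-for-Passover — reject
B: has egg white, so not vegan — out
C: nothing on the exclusion list — valid
D: has rice flour, so not rice-free — reject
E: has brown sugar, so not no-added-sugar — out
F: has wheat, so not kosher-for-Passover; has rice, so not rice-free — reject
G: has egg white, so not vegan; has rice flour, so not rice-free — reject
H: has rice, so not rice-free; has brown sugar, so not no-added-sugar — out
I: has white sugar, so not no-added-sugar — out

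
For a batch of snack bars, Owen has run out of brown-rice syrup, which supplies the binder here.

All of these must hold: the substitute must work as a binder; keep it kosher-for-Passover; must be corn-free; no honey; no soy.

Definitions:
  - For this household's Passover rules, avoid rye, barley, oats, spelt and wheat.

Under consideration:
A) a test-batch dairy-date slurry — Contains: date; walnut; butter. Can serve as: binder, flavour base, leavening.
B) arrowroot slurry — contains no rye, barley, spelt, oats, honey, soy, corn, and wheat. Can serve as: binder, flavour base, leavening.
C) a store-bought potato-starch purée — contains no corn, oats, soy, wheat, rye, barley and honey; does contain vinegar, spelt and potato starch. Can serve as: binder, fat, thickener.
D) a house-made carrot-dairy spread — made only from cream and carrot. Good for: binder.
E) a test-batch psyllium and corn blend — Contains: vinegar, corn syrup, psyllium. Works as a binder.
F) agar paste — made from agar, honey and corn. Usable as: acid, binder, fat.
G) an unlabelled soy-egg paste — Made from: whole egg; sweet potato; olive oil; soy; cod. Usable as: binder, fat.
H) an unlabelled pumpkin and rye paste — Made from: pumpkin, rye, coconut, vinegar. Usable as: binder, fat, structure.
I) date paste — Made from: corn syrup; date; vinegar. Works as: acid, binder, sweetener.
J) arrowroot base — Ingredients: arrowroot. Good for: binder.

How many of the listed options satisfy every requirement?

A: works as a binder, no honey, no corn — OK
B: works as a binder, no soy, no corn — keep
C: has spelt, so not kosher-for-Passover — out
D: works as a binder, kosher-for-Passover, no honey — valid
E: has corn syrup, so not corn-free — out
F: has corn, so not corn-free; has honey, so not honey-free — reject
G: has soy, so not soy-free — no
H: has rye, so not kosher-for-Passover — out
I: has corn syrup, so not corn-free — no
J: works as a binder, no corn, no soy — OK

4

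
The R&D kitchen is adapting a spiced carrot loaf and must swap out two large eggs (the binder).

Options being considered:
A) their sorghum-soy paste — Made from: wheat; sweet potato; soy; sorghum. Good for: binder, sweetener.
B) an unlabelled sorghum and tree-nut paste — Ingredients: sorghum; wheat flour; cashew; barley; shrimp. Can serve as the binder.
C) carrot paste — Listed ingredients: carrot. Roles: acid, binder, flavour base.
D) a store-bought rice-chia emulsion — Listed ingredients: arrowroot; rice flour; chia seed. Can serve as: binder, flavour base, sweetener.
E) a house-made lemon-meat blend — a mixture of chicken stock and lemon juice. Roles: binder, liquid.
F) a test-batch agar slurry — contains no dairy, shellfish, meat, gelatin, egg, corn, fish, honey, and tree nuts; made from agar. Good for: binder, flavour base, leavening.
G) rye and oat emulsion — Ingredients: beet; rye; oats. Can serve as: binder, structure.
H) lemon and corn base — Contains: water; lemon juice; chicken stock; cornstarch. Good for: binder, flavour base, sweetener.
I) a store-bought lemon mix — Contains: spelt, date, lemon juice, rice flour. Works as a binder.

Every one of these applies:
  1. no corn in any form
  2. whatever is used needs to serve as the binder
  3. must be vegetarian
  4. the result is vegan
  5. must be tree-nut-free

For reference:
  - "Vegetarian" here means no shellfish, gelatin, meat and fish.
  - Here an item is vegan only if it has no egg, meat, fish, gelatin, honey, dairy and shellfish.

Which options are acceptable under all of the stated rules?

A: works as a binder, vegan, vegetarian — valid
B: has shrimp, so not vegetarian; has shrimp, so not vegan (and 1 more) — no
C: nothing on the exclusion list — OK
D: only rice flour, arrowroot, and chia seed; none excluded — keep
E: has chicken stock, so not vegetarian; has chicken stock, so not vegan — out
F: works as a binder, vegetarian, no corn — keep
G: all constraints satisfied — keep
H: has chicken stock, so not vegetarian; has chicken stock, so not vegan (and 1 more) — no
I: all constraints satisfied — valid

A, C, D, F, G, I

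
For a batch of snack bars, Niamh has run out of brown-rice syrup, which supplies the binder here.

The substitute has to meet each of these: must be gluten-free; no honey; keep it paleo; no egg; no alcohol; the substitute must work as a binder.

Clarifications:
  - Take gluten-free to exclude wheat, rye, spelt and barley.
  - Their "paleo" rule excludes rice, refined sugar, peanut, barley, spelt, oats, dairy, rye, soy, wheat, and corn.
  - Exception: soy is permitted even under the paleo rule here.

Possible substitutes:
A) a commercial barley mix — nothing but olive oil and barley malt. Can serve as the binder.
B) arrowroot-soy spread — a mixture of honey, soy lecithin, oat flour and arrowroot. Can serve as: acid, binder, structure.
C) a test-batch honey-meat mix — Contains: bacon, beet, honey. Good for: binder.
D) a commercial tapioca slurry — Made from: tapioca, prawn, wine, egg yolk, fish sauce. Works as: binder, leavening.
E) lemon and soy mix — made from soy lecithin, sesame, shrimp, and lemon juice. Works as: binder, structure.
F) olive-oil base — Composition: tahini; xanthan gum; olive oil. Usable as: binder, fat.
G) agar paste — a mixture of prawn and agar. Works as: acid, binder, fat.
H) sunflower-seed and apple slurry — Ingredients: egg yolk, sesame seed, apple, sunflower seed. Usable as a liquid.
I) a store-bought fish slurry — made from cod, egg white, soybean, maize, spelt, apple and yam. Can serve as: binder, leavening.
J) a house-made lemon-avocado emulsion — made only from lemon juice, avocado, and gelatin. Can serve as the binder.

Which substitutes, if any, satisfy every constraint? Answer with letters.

A: has barley malt, so not gluten-free; has barley malt, so not paleo — reject
B: has oat flour, so not paleo; has honey, so not honey-free — reject
C: has honey, so not honey-free — no
D: has wine, so not alcohol-free; has egg yolk, so not egg-free — out
E: soy is permitted under the paleo carve-out; nothing else excluded — valid
F: only tahini, olive oil, and xanthan gum; none excluded — keep
G: all constraints satisfied — OK
H: not usable as a binder; has egg yolk, so not egg-free — no
I: has spelt, so not gluten-free; has maize, so not paleo (and 1 more) — reject
J: every rule checks out — valid

E, F, G, J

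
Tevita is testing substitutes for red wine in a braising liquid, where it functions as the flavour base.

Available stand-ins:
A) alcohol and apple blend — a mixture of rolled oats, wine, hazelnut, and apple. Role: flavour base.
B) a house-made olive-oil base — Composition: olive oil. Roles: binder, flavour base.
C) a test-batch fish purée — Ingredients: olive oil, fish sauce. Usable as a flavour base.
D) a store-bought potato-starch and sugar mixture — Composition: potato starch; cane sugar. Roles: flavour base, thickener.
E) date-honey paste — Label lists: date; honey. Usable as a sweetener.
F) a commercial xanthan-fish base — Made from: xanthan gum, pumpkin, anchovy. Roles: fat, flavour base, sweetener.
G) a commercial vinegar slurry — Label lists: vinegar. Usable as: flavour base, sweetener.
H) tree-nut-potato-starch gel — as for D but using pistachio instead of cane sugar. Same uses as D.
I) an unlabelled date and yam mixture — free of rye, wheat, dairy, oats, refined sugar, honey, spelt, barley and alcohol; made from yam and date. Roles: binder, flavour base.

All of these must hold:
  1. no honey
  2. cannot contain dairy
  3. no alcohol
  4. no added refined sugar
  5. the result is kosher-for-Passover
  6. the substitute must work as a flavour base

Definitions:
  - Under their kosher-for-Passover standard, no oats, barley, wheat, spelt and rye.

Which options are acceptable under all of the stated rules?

B, C, F, G, H, I

A: has rolled oats, so not kosher-for-Passover; has wine, so not alcohol-free — reject
B: all constraints satisfied — keep
C: no refined sugar, no alcohol — valid
D: has cane sugar, so not no-added-sugar — no
E: not usable as a flavour base; has honey, so not honey-free — out
F: nothing on the exclusion list — keep
G: no dairy, no refined sugar — keep
H: all constraints satisfied — keep
I: works as a flavour base, no honey, no dairy — valid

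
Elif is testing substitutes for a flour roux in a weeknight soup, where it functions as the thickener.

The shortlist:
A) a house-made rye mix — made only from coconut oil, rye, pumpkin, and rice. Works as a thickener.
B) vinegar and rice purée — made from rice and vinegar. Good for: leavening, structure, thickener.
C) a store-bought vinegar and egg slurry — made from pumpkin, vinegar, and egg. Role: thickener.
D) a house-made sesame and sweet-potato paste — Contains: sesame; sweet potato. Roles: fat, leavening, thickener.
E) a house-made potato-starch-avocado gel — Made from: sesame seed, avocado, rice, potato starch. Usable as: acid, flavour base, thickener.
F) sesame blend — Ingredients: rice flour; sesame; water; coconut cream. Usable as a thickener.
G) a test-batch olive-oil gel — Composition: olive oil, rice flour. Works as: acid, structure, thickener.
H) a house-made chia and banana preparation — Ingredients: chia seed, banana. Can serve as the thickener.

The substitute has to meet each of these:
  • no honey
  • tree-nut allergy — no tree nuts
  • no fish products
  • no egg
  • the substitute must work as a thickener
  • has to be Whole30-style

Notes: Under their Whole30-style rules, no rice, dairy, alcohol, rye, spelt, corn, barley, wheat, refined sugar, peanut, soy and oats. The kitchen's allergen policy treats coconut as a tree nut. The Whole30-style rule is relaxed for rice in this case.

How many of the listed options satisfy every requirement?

5

A: has rye, so not Whole30-style; has coconut oil, so not tree-nut-free — reject
B: rice is permitted under the Whole30-style carve-out; nothing else excluded — keep
C: has egg, so not egg-free — reject
D: Whole30-style, no fish — OK
E: rice is permitted under the Whole30-style carve-out; nothing else excluded — keep
F: has coconut cream, so not tree-nut-free — no
G: rice is permitted under the Whole30-style carve-out; nothing else excluded — OK
H: works as a thickener, no fish, Whole30-style — keep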